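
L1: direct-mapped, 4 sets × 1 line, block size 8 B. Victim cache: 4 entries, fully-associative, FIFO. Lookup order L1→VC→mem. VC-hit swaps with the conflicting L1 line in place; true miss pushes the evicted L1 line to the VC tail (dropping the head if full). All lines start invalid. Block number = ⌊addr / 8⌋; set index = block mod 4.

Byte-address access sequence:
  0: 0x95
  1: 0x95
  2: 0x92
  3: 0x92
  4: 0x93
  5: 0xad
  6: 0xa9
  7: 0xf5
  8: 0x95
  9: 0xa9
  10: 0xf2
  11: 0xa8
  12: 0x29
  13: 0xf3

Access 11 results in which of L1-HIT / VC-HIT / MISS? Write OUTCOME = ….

OUTCOME = L1-HIT

#0 0x95→b18/s2 MISS; vc=[]
#1 0x95→b18/s2 L1-HIT; vc=[]
#2 0x92→b18/s2 L1-HIT; vc=[]
#3 0x92→b18/s2 L1-HIT; vc=[]
#4 0x93→b18/s2 L1-HIT; vc=[]
#5 0xad→b21/s1 MISS; vc=[]
#6 0xa9→b21/s1 L1-HIT; vc=[]
#7 0xf5→b30/s2 MISS; vc=[18]
#8 0x95→b18/s2 VC-HIT; vc=[30]
#9 0xa9→b21/s1 L1-HIT; vc=[30]
#10 0xf2→b30/s2 VC-HIT; vc=[18]
#11 0xa8→b21/s1 L1-HIT; vc=[18]
#12 0x29→b5/s1 MISS; vc=[18,21]
#13 0xf3→b30/s2 L1-HIT; vc=[18,21]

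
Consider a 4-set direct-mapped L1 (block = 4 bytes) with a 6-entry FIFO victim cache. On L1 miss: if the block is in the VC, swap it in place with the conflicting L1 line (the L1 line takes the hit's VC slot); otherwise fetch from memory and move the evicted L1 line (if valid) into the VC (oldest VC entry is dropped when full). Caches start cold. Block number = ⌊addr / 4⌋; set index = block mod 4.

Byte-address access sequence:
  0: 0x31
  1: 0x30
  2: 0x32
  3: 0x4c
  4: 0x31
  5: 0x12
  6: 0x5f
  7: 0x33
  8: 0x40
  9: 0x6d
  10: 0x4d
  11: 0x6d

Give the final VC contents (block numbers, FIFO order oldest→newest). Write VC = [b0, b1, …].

  [0] addr=0x31 blk=12 s=0: MISS | VC []
  [1] addr=0x30 blk=12 s=0: L1-HIT | VC []
  [2] addr=0x32 blk=12 s=0: L1-HIT | VC []
  [3] addr=0x4c blk=19 s=3: MISS | VC []
  [4] addr=0x31 blk=12 s=0: L1-HIT | VC []
  [5] addr=0x12 blk=4 s=0: MISS | VC [12]
  [6] addr=0x5f blk=23 s=3: MISS | VC [12, 19]
  [7] addr=0x33 blk=12 s=0: VC-HIT | VC [4, 19]
  [8] addr=0x40 blk=16 s=0: MISS | VC [4, 19, 12]
  [9] addr=0x6d blk=27 s=3: MISS | VC [4, 19, 12, 23]
  [10] addr=0x4d blk=19 s=3: VC-HIT | VC [4, 27, 12, 23]
  [11] addr=0x6d blk=27 s=3: VC-HIT | VC [4, 19, 12, 23]

VC = [4, 19, 12, 23]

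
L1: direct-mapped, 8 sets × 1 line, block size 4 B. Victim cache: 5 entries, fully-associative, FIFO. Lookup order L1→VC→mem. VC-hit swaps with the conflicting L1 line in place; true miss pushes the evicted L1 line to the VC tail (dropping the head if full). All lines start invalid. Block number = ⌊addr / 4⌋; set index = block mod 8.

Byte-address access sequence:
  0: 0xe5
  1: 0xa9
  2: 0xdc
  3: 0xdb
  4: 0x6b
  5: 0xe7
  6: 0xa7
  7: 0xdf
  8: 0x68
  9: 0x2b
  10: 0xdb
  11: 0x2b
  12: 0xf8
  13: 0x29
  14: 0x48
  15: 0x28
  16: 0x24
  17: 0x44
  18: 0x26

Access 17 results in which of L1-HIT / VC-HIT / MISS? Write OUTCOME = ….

#0 0xe5→b57/s1 MISS; vc=[]
#1 0xa9→b42/s2 MISS; vc=[]
#2 0xdc→b55/s7 MISS; vc=[]
#3 0xdb→b54/s6 MISS; vc=[]
#4 0x6b→b26/s2 MISS; vc=[42]
#5 0xe7→b57/s1 L1-HIT; vc=[42]
#6 0xa7→b41/s1 MISS; vc=[42,57]
#7 0xdf→b55/s7 L1-HIT; vc=[42,57]
#8 0x68→b26/s2 L1-HIT; vc=[42,57]
#9 0x2b→b10/s2 MISS; vc=[42,57,26]
#10 0xdb→b54/s6 L1-HIT; vc=[42,57,26]
#11 0x2b→b10/s2 L1-HIT; vc=[42,57,26]
#12 0xf8→b62/s6 MISS; vc=[42,57,26,54]
#13 0x29→b10/s2 L1-HIT; vc=[42,57,26,54]
#14 0x48→b18/s2 MISS; vc=[42,57,26,54,10]
#15 0x28→b10/s2 VC-HIT; vc=[42,57,26,54,18]
#16 0x24→b9/s1 MISS; vc=[57,26,54,18,41]
#17 0x44→b17/s1 MISS; vc=[26,54,18,41,9]
#18 0x26→b9/s1 VC-HIT; vc=[26,54,18,41,17]

OUTCOME = MISS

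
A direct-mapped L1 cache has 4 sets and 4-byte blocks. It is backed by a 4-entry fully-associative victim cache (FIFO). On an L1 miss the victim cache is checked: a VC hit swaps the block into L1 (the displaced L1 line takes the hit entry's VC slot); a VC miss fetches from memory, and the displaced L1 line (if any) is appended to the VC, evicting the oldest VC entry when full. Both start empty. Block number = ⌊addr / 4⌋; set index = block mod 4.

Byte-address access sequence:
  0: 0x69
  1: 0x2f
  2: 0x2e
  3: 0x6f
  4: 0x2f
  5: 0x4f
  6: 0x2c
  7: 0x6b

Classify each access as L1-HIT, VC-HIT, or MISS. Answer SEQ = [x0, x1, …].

SEQ = [MISS, MISS, L1-HIT, MISS, VC-HIT, MISS, VC-HIT, L1-HIT]

  [0] addr=0x69 blk=26 s=2: MISS | VC []
  [1] addr=0x2f blk=11 s=3: MISS | VC []
  [2] addr=0x2e blk=11 s=3: L1-HIT | VC []
  [3] addr=0x6f blk=27 s=3: MISS | VC [11]
  [4] addr=0x2f blk=11 s=3: VC-HIT | VC [27]
  [5] addr=0x4f blk=19 s=3: MISS | VC [27, 11]
  [6] addr=0x2c blk=11 s=3: VC-HIT | VC [27, 19]
  [7] addr=0x6b blk=26 s=2: L1-HIT | VC [27, 19]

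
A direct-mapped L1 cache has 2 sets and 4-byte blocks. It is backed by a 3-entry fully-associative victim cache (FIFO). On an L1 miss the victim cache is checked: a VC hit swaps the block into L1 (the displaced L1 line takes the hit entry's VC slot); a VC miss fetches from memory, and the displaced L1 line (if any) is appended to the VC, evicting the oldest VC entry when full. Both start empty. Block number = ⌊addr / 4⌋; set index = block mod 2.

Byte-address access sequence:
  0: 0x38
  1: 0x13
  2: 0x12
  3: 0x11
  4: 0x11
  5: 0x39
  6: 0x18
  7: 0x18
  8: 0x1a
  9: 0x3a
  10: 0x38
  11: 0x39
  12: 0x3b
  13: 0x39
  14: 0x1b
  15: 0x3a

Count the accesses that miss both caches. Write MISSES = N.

0: 0x38 (blk 14, set 0) → MISS  vc=[]
1: 0x13 (blk 4, set 0) → MISS  vc=[14]
2: 0x12 (blk 4, set 0) → L1-HIT  vc=[14]
3: 0x11 (blk 4, set 0) → L1-HIT  vc=[14]
4: 0x11 (blk 4, set 0) → L1-HIT  vc=[14]
5: 0x39 (blk 14, set 0) → VC-HIT  vc=[4]
6: 0x18 (blk 6, set 0) → MISS  vc=[4, 14]
7: 0x18 (blk 6, set 0) → L1-HIT  vc=[4, 14]
8: 0x1a (blk 6, set 0) → L1-HIT  vc=[4, 14]
9: 0x3a (blk 14, set 0) → VC-HIT  vc=[4, 6]
10: 0x38 (blk 14, set 0) → L1-HIT  vc=[4, 6]
11: 0x39 (blk 14, set 0) → L1-HIT  vc=[4, 6]
12: 0x3b (blk 14, set 0) → L1-HIT  vc=[4, 6]
13: 0x39 (blk 14, set 0) → L1-HIT  vc=[4, 6]
14: 0x1b (blk 6, set 0) → VC-HIT  vc=[4, 14]
15: 0x3a (blk 14, set 0) → VC-HIT  vc=[4, 6]

MISSES = 3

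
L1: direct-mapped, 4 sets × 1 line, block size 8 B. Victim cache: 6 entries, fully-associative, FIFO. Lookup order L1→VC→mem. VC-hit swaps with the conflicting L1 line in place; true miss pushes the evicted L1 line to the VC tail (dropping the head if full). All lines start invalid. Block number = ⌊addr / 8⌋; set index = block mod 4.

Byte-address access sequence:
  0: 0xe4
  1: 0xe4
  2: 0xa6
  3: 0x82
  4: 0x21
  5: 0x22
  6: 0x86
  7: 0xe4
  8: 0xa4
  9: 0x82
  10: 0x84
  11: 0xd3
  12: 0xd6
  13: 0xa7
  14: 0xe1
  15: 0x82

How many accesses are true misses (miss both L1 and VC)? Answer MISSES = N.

#0 0xe4→b28/s0 MISS; vc=[]
#1 0xe4→b28/s0 L1-HIT; vc=[]
#2 0xa6→b20/s0 MISS; vc=[28]
#3 0x82→b16/s0 MISS; vc=[28,20]
#4 0x21→b4/s0 MISS; vc=[28,20,16]
#5 0x22→b4/s0 L1-HIT; vc=[28,20,16]
#6 0x86→b16/s0 VC-HIT; vc=[28,20,4]
#7 0xe4→b28/s0 VC-HIT; vc=[16,20,4]
#8 0xa4→b20/s0 VC-HIT; vc=[16,28,4]
#9 0x82→b16/s0 VC-HIT; vc=[20,28,4]
#10 0x84→b16/s0 L1-HIT; vc=[20,28,4]
#11 0xd3→b26/s2 MISS; vc=[20,28,4]
#12 0xd6→b26/s2 L1-HIT; vc=[20,28,4]
#13 0xa7→b20/s0 VC-HIT; vc=[16,28,4]
#14 0xe1→b28/s0 VC-HIT; vc=[16,20,4]
#15 0x82→b16/s0 VC-HIT; vc=[28,20,4]

MISSES = 5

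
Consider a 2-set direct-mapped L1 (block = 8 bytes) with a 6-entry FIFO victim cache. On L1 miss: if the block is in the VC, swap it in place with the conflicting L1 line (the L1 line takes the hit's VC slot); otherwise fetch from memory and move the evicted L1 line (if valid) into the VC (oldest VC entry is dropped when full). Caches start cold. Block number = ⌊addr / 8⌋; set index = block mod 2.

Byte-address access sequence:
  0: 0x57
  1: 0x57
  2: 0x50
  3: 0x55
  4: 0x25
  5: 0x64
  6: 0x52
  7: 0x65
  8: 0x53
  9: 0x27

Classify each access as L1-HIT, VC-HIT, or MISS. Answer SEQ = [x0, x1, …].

#0 0x57→b10/s0 MISS; vc=[]
#1 0x57→b10/s0 L1-HIT; vc=[]
#2 0x50→b10/s0 L1-HIT; vc=[]
#3 0x55→b10/s0 L1-HIT; vc=[]
#4 0x25→b4/s0 MISS; vc=[10]
#5 0x64→b12/s0 MISS; vc=[10,4]
#6 0x52→b10/s0 VC-HIT; vc=[12,4]
#7 0x65→b12/s0 VC-HIT; vc=[10,4]
#8 0x53→b10/s0 VC-HIT; vc=[12,4]
#9 0x27→b4/s0 VC-HIT; vc=[12,10]

SEQ = [MISS, L1-HIT, L1-HIT, L1-HIT, MISS, MISS, VC-HIT, VC-HIT, VC-HIT, VC-HIT]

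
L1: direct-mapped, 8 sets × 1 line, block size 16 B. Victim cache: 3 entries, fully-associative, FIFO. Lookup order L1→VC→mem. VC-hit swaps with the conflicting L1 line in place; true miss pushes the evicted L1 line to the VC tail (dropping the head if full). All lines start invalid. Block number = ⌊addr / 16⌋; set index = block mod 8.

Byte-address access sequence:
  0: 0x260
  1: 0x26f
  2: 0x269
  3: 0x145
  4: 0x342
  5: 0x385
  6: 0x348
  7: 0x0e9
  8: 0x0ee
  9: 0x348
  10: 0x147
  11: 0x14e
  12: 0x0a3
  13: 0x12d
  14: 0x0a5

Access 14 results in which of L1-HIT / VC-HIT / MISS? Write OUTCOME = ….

#0 0x260→b38/s6 MISS; vc=[]
#1 0x26f→b38/s6 L1-HIT; vc=[]
#2 0x269→b38/s6 L1-HIT; vc=[]
#3 0x145→b20/s4 MISS; vc=[]
#4 0x342→b52/s4 MISS; vc=[20]
#5 0x385→b56/s0 MISS; vc=[20]
#6 0x348→b52/s4 L1-HIT; vc=[20]
#7 0xe9→b14/s6 MISS; vc=[20,38]
#8 0xee→b14/s6 L1-HIT; vc=[20,38]
#9 0x348→b52/s4 L1-HIT; vc=[20,38]
#10 0x147→b20/s4 VC-HIT; vc=[52,38]
#11 0x14e→b20/s4 L1-HIT; vc=[52,38]
#12 0xa3→b10/s2 MISS; vc=[52,38]
#13 0x12d→b18/s2 MISS; vc=[52,38,10]
#14 0xa5→b10/s2 VC-HIT; vc=[52,38,18]

OUTCOME = VC-HIT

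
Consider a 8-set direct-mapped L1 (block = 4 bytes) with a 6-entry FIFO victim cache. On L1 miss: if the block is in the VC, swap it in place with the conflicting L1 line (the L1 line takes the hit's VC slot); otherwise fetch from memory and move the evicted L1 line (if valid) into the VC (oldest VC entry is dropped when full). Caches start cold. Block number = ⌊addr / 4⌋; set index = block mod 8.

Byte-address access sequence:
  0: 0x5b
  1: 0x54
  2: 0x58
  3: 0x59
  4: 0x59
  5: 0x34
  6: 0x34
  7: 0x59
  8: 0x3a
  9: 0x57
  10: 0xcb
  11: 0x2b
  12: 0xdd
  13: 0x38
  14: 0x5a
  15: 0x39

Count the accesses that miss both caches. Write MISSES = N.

MISSES = 7

  [0] addr=0x5b blk=22 s=6: MISS | VC []
  [1] addr=0x54 blk=21 s=5: MISS | VC []
  [2] addr=0x58 blk=22 s=6: L1-HIT | VC []
  [3] addr=0x59 blk=22 s=6: L1-HIT | VC []
  [4] addr=0x59 blk=22 s=6: L1-HIT | VC []
  [5] addr=0x34 blk=13 s=5: MISS | VC [21]
  [6] addr=0x34 blk=13 s=5: L1-HIT | VC [21]
  [7] addr=0x59 blk=22 s=6: L1-HIT | VC [21]
  [8] addr=0x3a blk=14 s=6: MISS | VC [21, 22]
  [9] addr=0x57 blk=21 s=5: VC-HIT | VC [13, 22]
  [10] addr=0xcb blk=50 s=2: MISS | VC [13, 22]
  [11] addr=0x2b blk=10 s=2: MISS | VC [13, 22, 50]
  [12] addr=0xdd blk=55 s=7: MISS | VC [13, 22, 50]
  [13] addr=0x38 blk=14 s=6: L1-HIT | VC [13, 22, 50]
  [14] addr=0x5a blk=22 s=6: VC-HIT | VC [13, 14, 50]
  [15] addr=0x39 blk=14 s=6: VC-HIT | VC [13, 22, 50]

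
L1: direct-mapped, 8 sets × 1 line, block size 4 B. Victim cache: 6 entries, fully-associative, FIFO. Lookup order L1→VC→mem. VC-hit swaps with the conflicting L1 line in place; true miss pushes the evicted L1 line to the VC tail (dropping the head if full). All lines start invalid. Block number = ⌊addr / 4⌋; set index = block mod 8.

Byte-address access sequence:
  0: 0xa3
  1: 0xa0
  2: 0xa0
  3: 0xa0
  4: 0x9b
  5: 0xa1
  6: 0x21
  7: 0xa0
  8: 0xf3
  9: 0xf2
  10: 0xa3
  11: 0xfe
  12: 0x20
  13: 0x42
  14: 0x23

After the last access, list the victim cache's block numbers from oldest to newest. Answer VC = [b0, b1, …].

VC = [40, 16]

#0 0xa3→b40/s0 MISS; vc=[]
#1 0xa0→b40/s0 L1-HIT; vc=[]
#2 0xa0→b40/s0 L1-HIT; vc=[]
#3 0xa0→b40/s0 L1-HIT; vc=[]
#4 0x9b→b38/s6 MISS; vc=[]
#5 0xa1→b40/s0 L1-HIT; vc=[]
#6 0x21→b8/s0 MISS; vc=[40]
#7 0xa0→b40/s0 VC-HIT; vc=[8]
#8 0xf3→b60/s4 MISS; vc=[8]
#9 0xf2→b60/s4 L1-HIT; vc=[8]
#10 0xa3→b40/s0 L1-HIT; vc=[8]
#11 0xfe→b63/s7 MISS; vc=[8]
#12 0x20→b8/s0 VC-HIT; vc=[40]
#13 0x42→b16/s0 MISS; vc=[40,8]
#14 0x23→b8/s0 VC-HIT; vc=[40,16]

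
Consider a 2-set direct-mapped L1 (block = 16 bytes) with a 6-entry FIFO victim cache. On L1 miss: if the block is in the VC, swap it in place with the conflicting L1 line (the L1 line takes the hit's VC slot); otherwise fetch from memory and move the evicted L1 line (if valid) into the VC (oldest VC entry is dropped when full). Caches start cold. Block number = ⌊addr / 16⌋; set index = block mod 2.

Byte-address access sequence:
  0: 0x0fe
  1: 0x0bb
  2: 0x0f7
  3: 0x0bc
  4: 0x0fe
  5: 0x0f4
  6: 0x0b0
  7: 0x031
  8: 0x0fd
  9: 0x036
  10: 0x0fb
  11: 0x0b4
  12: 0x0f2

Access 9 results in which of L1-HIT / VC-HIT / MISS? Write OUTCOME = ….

#0 0xfe→b15/s1 MISS; vc=[]
#1 0xbb→b11/s1 MISS; vc=[15]
#2 0xf7→b15/s1 VC-HIT; vc=[11]
#3 0xbc→b11/s1 VC-HIT; vc=[15]
#4 0xfe→b15/s1 VC-HIT; vc=[11]
#5 0xf4→b15/s1 L1-HIT; vc=[11]
#6 0xb0→b11/s1 VC-HIT; vc=[15]
#7 0x31→b3/s1 MISS; vc=[15,11]
#8 0xfd→b15/s1 VC-HIT; vc=[3,11]
#9 0x36→b3/s1 VC-HIT; vc=[15,11]
#10 0xfb→b15/s1 VC-HIT; vc=[3,11]
#11 0xb4→b11/s1 VC-HIT; vc=[3,15]
#12 0xf2→b15/s1 VC-HIT; vc=[3,11]

OUTCOME = VC-HIT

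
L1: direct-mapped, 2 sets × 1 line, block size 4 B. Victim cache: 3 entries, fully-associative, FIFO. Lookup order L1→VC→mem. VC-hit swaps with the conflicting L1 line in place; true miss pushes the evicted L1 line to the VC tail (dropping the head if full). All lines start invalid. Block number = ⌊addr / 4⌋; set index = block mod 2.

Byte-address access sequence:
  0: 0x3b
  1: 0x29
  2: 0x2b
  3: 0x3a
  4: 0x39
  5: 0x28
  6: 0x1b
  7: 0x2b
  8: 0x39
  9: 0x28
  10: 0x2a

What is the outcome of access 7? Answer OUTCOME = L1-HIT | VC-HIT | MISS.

OUTCOME = VC-HIT

  [0] addr=0x3b blk=14 s=0: MISS | VC []
  [1] addr=0x29 blk=10 s=0: MISS | VC [14]
  [2] addr=0x2b blk=10 s=0: L1-HIT | VC [14]
  [3] addr=0x3a blk=14 s=0: VC-HIT | VC [10]
  [4] addr=0x39 blk=14 s=0: L1-HIT | VC [10]
  [5] addr=0x28 blk=10 s=0: VC-HIT | VC [14]
  [6] addr=0x1b blk=6 s=0: MISS | VC [14, 10]
  [7] addr=0x2b blk=10 s=0: VC-HIT | VC [14, 6]
  [8] addr=0x39 blk=14 s=0: VC-HIT | VC [10, 6]
  [9] addr=0x28 blk=10 s=0: VC-HIT | VC [14, 6]
  [10] addr=0x2a blk=10 s=0: L1-HIT | VC [14, 6]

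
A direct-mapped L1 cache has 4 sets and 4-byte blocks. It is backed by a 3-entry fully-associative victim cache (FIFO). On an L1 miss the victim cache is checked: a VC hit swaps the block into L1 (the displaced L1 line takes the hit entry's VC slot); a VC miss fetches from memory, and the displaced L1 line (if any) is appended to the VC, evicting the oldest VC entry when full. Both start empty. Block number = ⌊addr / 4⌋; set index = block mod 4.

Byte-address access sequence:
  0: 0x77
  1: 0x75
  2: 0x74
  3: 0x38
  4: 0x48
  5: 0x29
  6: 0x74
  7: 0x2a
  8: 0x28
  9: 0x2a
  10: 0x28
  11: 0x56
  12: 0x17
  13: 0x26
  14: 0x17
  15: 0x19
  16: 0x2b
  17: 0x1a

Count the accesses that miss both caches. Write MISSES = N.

MISSES = 8

#0 0x77→b29/s1 MISS; vc=[]
#1 0x75→b29/s1 L1-HIT; vc=[]
#2 0x74→b29/s1 L1-HIT; vc=[]
#3 0x38→b14/s2 MISS; vc=[]
#4 0x48→b18/s2 MISS; vc=[14]
#5 0x29→b10/s2 MISS; vc=[14,18]
#6 0x74→b29/s1 L1-HIT; vc=[14,18]
#7 0x2a→b10/s2 L1-HIT; vc=[14,18]
#8 0x28→b10/s2 L1-HIT; vc=[14,18]
#9 0x2a→b10/s2 L1-HIT; vc=[14,18]
#10 0x28→b10/s2 L1-HIT; vc=[14,18]
#11 0x56→b21/s1 MISS; vc=[14,18,29]
#12 0x17→b5/s1 MISS; vc=[18,29,21]
#13 0x26→b9/s1 MISS; vc=[29,21,5]
#14 0x17→b5/s1 VC-HIT; vc=[29,21,9]
#15 0x19→b6/s2 MISS; vc=[21,9,10]
#16 0x2b→b10/s2 VC-HIT; vc=[21,9,6]
#17 0x1a→b6/s2 VC-HIT; vc=[21,9,10]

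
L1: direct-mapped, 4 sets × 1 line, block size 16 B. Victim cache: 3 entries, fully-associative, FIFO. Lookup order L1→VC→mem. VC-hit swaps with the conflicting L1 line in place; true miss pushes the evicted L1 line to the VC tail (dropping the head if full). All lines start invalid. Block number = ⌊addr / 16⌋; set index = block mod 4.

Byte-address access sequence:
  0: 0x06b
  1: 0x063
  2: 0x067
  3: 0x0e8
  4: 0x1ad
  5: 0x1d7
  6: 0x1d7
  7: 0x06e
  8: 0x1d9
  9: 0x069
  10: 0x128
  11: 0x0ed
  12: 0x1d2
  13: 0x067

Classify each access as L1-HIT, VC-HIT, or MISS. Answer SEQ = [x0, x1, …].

SEQ = [MISS, L1-HIT, L1-HIT, MISS, MISS, MISS, L1-HIT, VC-HIT, L1-HIT, L1-HIT, MISS, VC-HIT, L1-HIT, VC-HIT]

#0 0x6b→b6/s2 MISS; vc=[]
#1 0x63→b6/s2 L1-HIT; vc=[]
#2 0x67→b6/s2 L1-HIT; vc=[]
#3 0xe8→b14/s2 MISS; vc=[6]
#4 0x1ad→b26/s2 MISS; vc=[6,14]
#5 0x1d7→b29/s1 MISS; vc=[6,14]
#6 0x1d7→b29/s1 L1-HIT; vc=[6,14]
#7 0x6e→b6/s2 VC-HIT; vc=[26,14]
#8 0x1d9→b29/s1 L1-HIT; vc=[26,14]
#9 0x69→b6/s2 L1-HIT; vc=[26,14]
#10 0x128→b18/s2 MISS; vc=[26,14,6]
#11 0xed→b14/s2 VC-HIT; vc=[26,18,6]
#12 0x1d2→b29/s1 L1-HIT; vc=[26,18,6]
#13 0x67→b6/s2 VC-HIT; vc=[26,18,14]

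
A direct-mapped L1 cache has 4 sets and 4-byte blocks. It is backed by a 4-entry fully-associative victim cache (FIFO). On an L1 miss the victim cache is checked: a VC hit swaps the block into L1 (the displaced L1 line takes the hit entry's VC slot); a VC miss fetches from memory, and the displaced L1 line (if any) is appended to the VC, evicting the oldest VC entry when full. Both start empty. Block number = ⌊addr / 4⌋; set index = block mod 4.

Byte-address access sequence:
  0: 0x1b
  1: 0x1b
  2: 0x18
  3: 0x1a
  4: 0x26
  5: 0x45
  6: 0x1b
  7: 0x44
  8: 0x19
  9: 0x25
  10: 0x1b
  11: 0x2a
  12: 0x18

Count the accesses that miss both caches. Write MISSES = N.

MISSES = 4

  [0] addr=0x1b blk=6 s=2: MISS | VC []
  [1] addr=0x1b blk=6 s=2: L1-HIT | VC []
  [2] addr=0x18 blk=6 s=2: L1-HIT | VC []
  [3] addr=0x1a blk=6 s=2: L1-HIT | VC []
  [4] addr=0x26 blk=9 s=1: MISS | VC []
  [5] addr=0x45 blk=17 s=1: MISS | VC [9]
  [6] addr=0x1b blk=6 s=2: L1-HIT | VC [9]
  [7] addr=0x44 blk=17 s=1: L1-HIT | VC [9]
  [8] addr=0x19 blk=6 s=2: L1-HIT | VC [9]
  [9] addr=0x25 blk=9 s=1: VC-HIT | VC [17]
  [10] addr=0x1b blk=6 s=2: L1-HIT | VC [17]
  [11] addr=0x2a blk=10 s=2: MISS | VC [17, 6]
  [12] addr=0x18 blk=6 s=2: VC-HIT | VC [17, 10]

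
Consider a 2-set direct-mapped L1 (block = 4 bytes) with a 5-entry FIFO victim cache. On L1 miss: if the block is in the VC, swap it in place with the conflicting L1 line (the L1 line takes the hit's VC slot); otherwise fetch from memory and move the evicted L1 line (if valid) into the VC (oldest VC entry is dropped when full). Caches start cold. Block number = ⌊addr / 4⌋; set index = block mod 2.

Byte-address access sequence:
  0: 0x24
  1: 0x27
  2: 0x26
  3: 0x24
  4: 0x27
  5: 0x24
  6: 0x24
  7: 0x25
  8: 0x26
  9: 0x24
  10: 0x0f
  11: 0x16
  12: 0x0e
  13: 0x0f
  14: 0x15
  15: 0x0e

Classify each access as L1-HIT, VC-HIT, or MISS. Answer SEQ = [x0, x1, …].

SEQ = [MISS, L1-HIT, L1-HIT, L1-HIT, L1-HIT, L1-HIT, L1-HIT, L1-HIT, L1-HIT, L1-HIT, MISS, MISS, VC-HIT, L1-HIT, VC-HIT, VC-HIT]

#0 0x24→b9/s1 MISS; vc=[]
#1 0x27→b9/s1 L1-HIT; vc=[]
#2 0x26→b9/s1 L1-HIT; vc=[]
#3 0x24→b9/s1 L1-HIT; vc=[]
#4 0x27→b9/s1 L1-HIT; vc=[]
#5 0x24→b9/s1 L1-HIT; vc=[]
#6 0x24→b9/s1 L1-HIT; vc=[]
#7 0x25→b9/s1 L1-HIT; vc=[]
#8 0x26→b9/s1 L1-HIT; vc=[]
#9 0x24→b9/s1 L1-HIT; vc=[]
#10 0xf→b3/s1 MISS; vc=[9]
#11 0x16→b5/s1 MISS; vc=[9,3]
#12 0xe→b3/s1 VC-HIT; vc=[9,5]
#13 0xf→b3/s1 L1-HIT; vc=[9,5]
#14 0x15→b5/s1 VC-HIT; vc=[9,3]
#15 0xe→b3/s1 VC-HIT; vc=[9,5]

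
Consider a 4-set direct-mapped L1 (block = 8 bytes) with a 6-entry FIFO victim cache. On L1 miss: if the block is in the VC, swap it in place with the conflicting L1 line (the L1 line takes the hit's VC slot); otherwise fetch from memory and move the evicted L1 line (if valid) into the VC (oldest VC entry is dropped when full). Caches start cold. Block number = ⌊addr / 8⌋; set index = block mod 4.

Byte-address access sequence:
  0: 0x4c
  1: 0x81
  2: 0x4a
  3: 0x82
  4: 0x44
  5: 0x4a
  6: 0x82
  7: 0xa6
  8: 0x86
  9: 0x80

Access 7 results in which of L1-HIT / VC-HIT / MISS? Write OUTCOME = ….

OUTCOME = MISS

#0 0x4c→b9/s1 MISS; vc=[]
#1 0x81→b16/s0 MISS; vc=[]
#2 0x4a→b9/s1 L1-HIT; vc=[]
#3 0x82→b16/s0 L1-HIT; vc=[]
#4 0x44→b8/s0 MISS; vc=[16]
#5 0x4a→b9/s1 L1-HIT; vc=[16]
#6 0x82→b16/s0 VC-HIT; vc=[8]
#7 0xa6→b20/s0 MISS; vc=[8,16]
#8 0x86→b16/s0 VC-HIT; vc=[8,20]
#9 0x80→b16/s0 L1-HIT; vc=[8,20]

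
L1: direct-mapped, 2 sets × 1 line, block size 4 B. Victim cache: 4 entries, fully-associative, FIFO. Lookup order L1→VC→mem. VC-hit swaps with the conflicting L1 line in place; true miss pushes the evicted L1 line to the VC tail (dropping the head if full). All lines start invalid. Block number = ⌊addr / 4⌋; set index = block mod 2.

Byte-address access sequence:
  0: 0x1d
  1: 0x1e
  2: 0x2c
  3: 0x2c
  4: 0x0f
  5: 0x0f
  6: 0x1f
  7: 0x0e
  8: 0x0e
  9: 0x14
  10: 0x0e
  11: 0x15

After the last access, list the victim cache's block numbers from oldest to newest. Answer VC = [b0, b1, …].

  [0] addr=0x1d blk=7 s=1: MISS | VC []
  [1] addr=0x1e blk=7 s=1: L1-HIT | VC []
  [2] addr=0x2c blk=11 s=1: MISS | VC [7]
  [3] addr=0x2c blk=11 s=1: L1-HIT | VC [7]
  [4] addr=0xf blk=3 s=1: MISS | VC [7, 11]
  [5] addr=0xf blk=3 s=1: L1-HIT | VC [7, 11]
  [6] addr=0x1f blk=7 s=1: VC-HIT | VC [3, 11]
  [7] addr=0xe blk=3 s=1: VC-HIT | VC [7, 11]
  [8] addr=0xe blk=3 s=1: L1-HIT | VC [7, 11]
  [9] addr=0x14 blk=5 s=1: MISS | VC [7, 11, 3]
  [10] addr=0xe blk=3 s=1: VC-HIT | VC [7, 11, 5]
  [11] addr=0x15 blk=5 s=1: VC-HIT | VC [7, 11, 3]

VC = [7, 11, 3]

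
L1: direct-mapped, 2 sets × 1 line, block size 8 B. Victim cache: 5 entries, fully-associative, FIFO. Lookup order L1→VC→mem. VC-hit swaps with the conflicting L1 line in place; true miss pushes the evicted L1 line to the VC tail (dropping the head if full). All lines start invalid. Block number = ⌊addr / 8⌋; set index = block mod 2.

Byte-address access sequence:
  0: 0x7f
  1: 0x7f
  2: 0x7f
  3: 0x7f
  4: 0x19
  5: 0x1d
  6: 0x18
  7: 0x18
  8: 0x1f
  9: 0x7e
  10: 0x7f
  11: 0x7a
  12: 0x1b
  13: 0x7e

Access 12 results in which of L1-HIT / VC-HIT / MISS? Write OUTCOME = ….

OUTCOME = VC-HIT

  [0] addr=0x7f blk=15 s=1: MISS | VC []
  [1] addr=0x7f blk=15 s=1: L1-HIT | VC []
  [2] addr=0x7f blk=15 s=1: L1-HIT | VC []
  [3] addr=0x7f blk=15 s=1: L1-HIT | VC []
  [4] addr=0x19 blk=3 s=1: MISS | VC [15]
  [5] addr=0x1d blk=3 s=1: L1-HIT | VC [15]
  [6] addr=0x18 blk=3 s=1: L1-HIT | VC [15]
  [7] addr=0x18 blk=3 s=1: L1-HIT | VC [15]
  [8] addr=0x1f blk=3 s=1: L1-HIT | VC [15]
  [9] addr=0x7e blk=15 s=1: VC-HIT | VC [3]
  [10] addr=0x7f blk=15 s=1: L1-HIT | VC [3]
  [11] addr=0x7a blk=15 s=1: L1-HIT | VC [3]
  [12] addr=0x1b blk=3 s=1: VC-HIT | VC [15]
  [13] addr=0x7e blk=15 s=1: VC-HIT | VC [3]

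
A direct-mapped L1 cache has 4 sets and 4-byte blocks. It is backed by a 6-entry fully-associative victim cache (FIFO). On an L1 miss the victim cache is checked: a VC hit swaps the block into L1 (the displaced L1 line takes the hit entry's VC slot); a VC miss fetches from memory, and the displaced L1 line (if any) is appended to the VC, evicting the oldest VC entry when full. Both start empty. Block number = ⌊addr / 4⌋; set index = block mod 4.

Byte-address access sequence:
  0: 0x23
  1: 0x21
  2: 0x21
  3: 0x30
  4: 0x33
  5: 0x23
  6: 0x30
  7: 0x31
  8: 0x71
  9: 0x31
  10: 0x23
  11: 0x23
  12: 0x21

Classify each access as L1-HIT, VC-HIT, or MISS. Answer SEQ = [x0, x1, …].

SEQ = [MISS, L1-HIT, L1-HIT, MISS, L1-HIT, VC-HIT, VC-HIT, L1-HIT, MISS, VC-HIT, VC-HIT, L1-HIT, L1-HIT]

  [0] addr=0x23 blk=8 s=0: MISS | VC []
  [1] addr=0x21 blk=8 s=0: L1-HIT | VC []
  [2] addr=0x21 blk=8 s=0: L1-HIT | VC []
  [3] addr=0x30 blk=12 s=0: MISS | VC [8]
  [4] addr=0x33 blk=12 s=0: L1-HIT | VC [8]
  [5] addr=0x23 blk=8 s=0: VC-HIT | VC [12]
  [6] addr=0x30 blk=12 s=0: VC-HIT | VC [8]
  [7] addr=0x31 blk=12 s=0: L1-HIT | VC [8]
  [8] addr=0x71 blk=28 s=0: MISS | VC [8, 12]
  [9] addr=0x31 blk=12 s=0: VC-HIT | VC [8, 28]
  [10] addr=0x23 blk=8 s=0: VC-HIT | VC [12, 28]
  [11] addr=0x23 blk=8 s=0: L1-HIT | VC [12, 28]
  [12] addr=0x21 blk=8 s=0: L1-HIT | VC [12, 28]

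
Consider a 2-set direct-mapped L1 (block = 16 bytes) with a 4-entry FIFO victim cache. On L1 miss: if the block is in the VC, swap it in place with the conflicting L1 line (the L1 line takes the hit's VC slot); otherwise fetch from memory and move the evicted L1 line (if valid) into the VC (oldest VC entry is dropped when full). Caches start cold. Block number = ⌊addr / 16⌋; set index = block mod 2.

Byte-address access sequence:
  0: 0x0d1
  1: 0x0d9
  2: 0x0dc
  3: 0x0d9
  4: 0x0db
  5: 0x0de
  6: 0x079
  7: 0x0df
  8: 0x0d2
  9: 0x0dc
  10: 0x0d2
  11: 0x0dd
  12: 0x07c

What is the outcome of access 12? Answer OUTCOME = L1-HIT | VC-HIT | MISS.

OUTCOME = VC-HIT

  [0] addr=0xd1 blk=13 s=1: MISS | VC []
  [1] addr=0xd9 blk=13 s=1: L1-HIT | VC []
  [2] addr=0xdc blk=13 s=1: L1-HIT | VC []
  [3] addr=0xd9 blk=13 s=1: L1-HIT | VC []
  [4] addr=0xdb blk=13 s=1: L1-HIT | VC []
  [5] addr=0xde blk=13 s=1: L1-HIT | VC []
  [6] addr=0x79 blk=7 s=1: MISS | VC [13]
  [7] addr=0xdf blk=13 s=1: VC-HIT | VC [7]
  [8] addr=0xd2 blk=13 s=1: L1-HIT | VC [7]
  [9] addr=0xdc blk=13 s=1: L1-HIT | VC [7]
  [10] addr=0xd2 blk=13 s=1: L1-HIT | VC [7]
  [11] addr=0xdd blk=13 s=1: L1-HIT | VC [7]
  [12] addr=0x7c blk=7 s=1: VC-HIT | VC [13]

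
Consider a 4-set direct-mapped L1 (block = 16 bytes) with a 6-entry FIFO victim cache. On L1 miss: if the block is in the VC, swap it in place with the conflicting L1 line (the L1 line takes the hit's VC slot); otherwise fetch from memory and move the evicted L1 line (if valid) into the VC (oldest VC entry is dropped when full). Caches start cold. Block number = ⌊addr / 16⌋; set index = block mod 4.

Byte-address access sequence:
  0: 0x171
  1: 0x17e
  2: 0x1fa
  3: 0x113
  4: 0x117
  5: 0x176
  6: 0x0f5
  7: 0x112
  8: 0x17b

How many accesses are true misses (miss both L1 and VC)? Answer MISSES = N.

  [0] addr=0x171 blk=23 s=3: MISS | VC []
  [1] addr=0x17e blk=23 s=3: L1-HIT | VC []
  [2] addr=0x1fa blk=31 s=3: MISS | VC [23]
  [3] addr=0x113 blk=17 s=1: MISS | VC [23]
  [4] addr=0x117 blk=17 s=1: L1-HIT | VC [23]
  [5] addr=0x176 blk=23 s=3: VC-HIT | VC [31]
  [6] addr=0xf5 blk=15 s=3: MISS | VC [31, 23]
  [7] addr=0x112 blk=17 s=1: L1-HIT | VC [31, 23]
  [8] addr=0x17b blk=23 s=3: VC-HIT | VC [31, 15]

MISSES = 4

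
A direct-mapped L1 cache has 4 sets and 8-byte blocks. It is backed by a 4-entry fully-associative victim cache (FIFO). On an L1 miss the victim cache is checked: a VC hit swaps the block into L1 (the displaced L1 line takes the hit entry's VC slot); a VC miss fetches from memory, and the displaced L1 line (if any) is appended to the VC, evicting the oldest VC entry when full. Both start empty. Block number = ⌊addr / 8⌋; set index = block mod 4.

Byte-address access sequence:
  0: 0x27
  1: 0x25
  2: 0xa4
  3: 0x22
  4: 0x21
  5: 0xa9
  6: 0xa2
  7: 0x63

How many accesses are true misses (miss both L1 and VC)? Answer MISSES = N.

0: 0x27 (blk 4, set 0) → MISS  vc=[]
1: 0x25 (blk 4, set 0) → L1-HIT  vc=[]
2: 0xa4 (blk 20, set 0) → MISS  vc=[4]
3: 0x22 (blk 4, set 0) → VC-HIT  vc=[20]
4: 0x21 (blk 4, set 0) → L1-HIT  vc=[20]
5: 0xa9 (blk 21, set 1) → MISS  vc=[20]
6: 0xa2 (blk 20, set 0) → VC-HIT  vc=[4]
7: 0x63 (blk 12, set 0) → MISS  vc=[4, 20]

MISSES = 4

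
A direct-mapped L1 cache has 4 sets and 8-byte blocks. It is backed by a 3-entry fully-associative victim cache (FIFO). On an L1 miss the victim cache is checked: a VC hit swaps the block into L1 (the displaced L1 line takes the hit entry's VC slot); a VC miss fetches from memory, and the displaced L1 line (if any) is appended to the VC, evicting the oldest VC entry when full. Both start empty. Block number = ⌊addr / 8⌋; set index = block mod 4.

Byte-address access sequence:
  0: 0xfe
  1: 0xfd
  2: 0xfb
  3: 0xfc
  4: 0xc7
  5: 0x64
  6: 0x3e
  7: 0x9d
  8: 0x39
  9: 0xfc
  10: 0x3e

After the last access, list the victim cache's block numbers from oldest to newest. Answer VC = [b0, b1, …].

VC = [24, 31, 19]

0: 0xfe (blk 31, set 3) → MISS  vc=[]
1: 0xfd (blk 31, set 3) → L1-HIT  vc=[]
2: 0xfb (blk 31, set 3) → L1-HIT  vc=[]
3: 0xfc (blk 31, set 3) → L1-HIT  vc=[]
4: 0xc7 (blk 24, set 0) → MISS  vc=[]
5: 0x64 (blk 12, set 0) → MISS  vc=[24]
6: 0x3e (blk 7, set 3) → MISS  vc=[24, 31]
7: 0x9d (blk 19, set 3) → MISS  vc=[24, 31, 7]
8: 0x39 (blk 7, set 3) → VC-HIT  vc=[24, 31, 19]
9: 0xfc (blk 31, set 3) → VC-HIT  vc=[24, 7, 19]
10: 0x3e (blk 7, set 3) → VC-HIT  vc=[24, 31, 19]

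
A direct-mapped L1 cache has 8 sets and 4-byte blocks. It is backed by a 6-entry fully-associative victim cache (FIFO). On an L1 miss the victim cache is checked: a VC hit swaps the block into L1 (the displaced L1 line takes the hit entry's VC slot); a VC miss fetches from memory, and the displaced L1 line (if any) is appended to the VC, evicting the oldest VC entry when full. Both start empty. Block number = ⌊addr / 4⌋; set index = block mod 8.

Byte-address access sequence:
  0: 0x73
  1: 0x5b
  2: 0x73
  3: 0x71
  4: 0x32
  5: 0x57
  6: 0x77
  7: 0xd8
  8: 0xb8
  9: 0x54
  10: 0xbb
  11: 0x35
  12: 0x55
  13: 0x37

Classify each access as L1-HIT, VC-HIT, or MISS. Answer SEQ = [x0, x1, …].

0: 0x73 (blk 28, set 4) → MISS  vc=[]
1: 0x5b (blk 22, set 6) → MISS  vc=[]
2: 0x73 (blk 28, set 4) → L1-HIT  vc=[]
3: 0x71 (blk 28, set 4) → L1-HIT  vc=[]
4: 0x32 (blk 12, set 4) → MISS  vc=[28]
5: 0x57 (blk 21, set 5) → MISS  vc=[28]
6: 0x77 (blk 29, set 5) → MISS  vc=[28, 21]
7: 0xd8 (blk 54, set 6) → MISS  vc=[28, 21, 22]
8: 0xb8 (blk 46, set 6) → MISS  vc=[28, 21, 22, 54]
9: 0x54 (blk 21, set 5) → VC-HIT  vc=[28, 29, 22, 54]
10: 0xbb (blk 46, set 6) → L1-HIT  vc=[28, 29, 22, 54]
11: 0x35 (blk 13, set 5) → MISS  vc=[28, 29, 22, 54, 21]
12: 0x55 (blk 21, set 5) → VC-HIT  vc=[28, 29, 22, 54, 13]
13: 0x37 (blk 13, set 5) → VC-HIT  vc=[28, 29, 22, 54, 21]

SEQ = [MISS, MISS, L1-HIT, L1-HIT, MISS, MISS, MISS, MISS, MISS, VC-HIT, L1-HIT, MISS, VC-HIT, VC-HIT]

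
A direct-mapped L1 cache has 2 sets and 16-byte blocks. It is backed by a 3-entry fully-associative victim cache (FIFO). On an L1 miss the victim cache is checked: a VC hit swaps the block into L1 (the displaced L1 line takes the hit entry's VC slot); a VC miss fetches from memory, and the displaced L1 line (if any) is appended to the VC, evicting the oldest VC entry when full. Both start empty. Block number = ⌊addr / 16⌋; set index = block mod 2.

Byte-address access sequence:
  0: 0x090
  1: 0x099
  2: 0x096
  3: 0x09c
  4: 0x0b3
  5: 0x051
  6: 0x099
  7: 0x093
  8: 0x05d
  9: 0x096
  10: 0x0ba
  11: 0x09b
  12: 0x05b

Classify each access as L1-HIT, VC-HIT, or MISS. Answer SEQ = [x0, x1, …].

#0 0x90→b9/s1 MISS; vc=[]
#1 0x99→b9/s1 L1-HIT; vc=[]
#2 0x96→b9/s1 L1-HIT; vc=[]
#3 0x9c→b9/s1 L1-HIT; vc=[]
#4 0xb3→b11/s1 MISS; vc=[9]
#5 0x51→b5/s1 MISS; vc=[9,11]
#6 0x99→b9/s1 VC-HIT; vc=[5,11]
#7 0x93→b9/s1 L1-HIT; vc=[5,11]
#8 0x5d→b5/s1 VC-HIT; vc=[9,11]
#9 0x96→b9/s1 VC-HIT; vc=[5,11]
#10 0xba→b11/s1 VC-HIT; vc=[5,9]
#11 0x9b→b9/s1 VC-HIT; vc=[5,11]
#12 0x5b→b5/s1 VC-HIT; vc=[9,11]

SEQ = [MISS, L1-HIT, L1-HIT, L1-HIT, MISS, MISS, VC-HIT, L1-HIT, VC-HIT, VC-HIT, VC-HIT, VC-HIT, VC-HIT]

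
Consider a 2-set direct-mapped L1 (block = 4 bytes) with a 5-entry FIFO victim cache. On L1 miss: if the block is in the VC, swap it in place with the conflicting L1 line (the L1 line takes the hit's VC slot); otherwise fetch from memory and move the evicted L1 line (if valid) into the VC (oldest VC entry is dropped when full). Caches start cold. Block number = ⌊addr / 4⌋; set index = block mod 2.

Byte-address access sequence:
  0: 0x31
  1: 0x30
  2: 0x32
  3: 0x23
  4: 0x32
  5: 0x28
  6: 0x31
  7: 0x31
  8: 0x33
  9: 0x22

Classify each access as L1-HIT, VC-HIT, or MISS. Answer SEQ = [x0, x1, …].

  [0] addr=0x31 blk=12 s=0: MISS | VC []
  [1] addr=0x30 blk=12 s=0: L1-HIT | VC []
  [2] addr=0x32 blk=12 s=0: L1-HIT | VC []
  [3] addr=0x23 blk=8 s=0: MISS | VC [12]
  [4] addr=0x32 blk=12 s=0: VC-HIT | VC [8]
  [5] addr=0x28 blk=10 s=0: MISS | VC [8, 12]
  [6] addr=0x31 blk=12 s=0: VC-HIT | VC [8, 10]
  [7] addr=0x31 blk=12 s=0: L1-HIT | VC [8, 10]
  [8] addr=0x33 blk=12 s=0: L1-HIT | VC [8, 10]
  [9] addr=0x22 blk=8 s=0: VC-HIT | VC [12, 10]

SEQ = [MISS, L1-HIT, L1-HIT, MISS, VC-HIT, MISS, VC-HIT, L1-HIT, L1-HIT, VC-HIT]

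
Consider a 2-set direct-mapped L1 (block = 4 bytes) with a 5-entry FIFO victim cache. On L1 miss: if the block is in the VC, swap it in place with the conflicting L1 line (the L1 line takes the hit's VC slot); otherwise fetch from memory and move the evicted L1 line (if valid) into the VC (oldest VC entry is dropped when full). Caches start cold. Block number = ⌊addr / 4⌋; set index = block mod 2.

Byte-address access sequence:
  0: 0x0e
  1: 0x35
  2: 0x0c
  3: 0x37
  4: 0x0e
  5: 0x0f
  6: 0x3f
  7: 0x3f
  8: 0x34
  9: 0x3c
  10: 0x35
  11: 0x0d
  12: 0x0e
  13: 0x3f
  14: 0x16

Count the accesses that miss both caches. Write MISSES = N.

#0 0xe→b3/s1 MISS; vc=[]
#1 0x35→b13/s1 MISS; vc=[3]
#2 0xc→b3/s1 VC-HIT; vc=[13]
#3 0x37→b13/s1 VC-HIT; vc=[3]
#4 0xe→b3/s1 VC-HIT; vc=[13]
#5 0xf→b3/s1 L1-HIT; vc=[13]
#6 0x3f→b15/s1 MISS; vc=[13,3]
#7 0x3f→b15/s1 L1-HIT; vc=[13,3]
#8 0x34→b13/s1 VC-HIT; vc=[15,3]
#9 0x3c→b15/s1 VC-HIT; vc=[13,3]
#10 0x35→b13/s1 VC-HIT; vc=[15,3]
#11 0xd→b3/s1 VC-HIT; vc=[15,13]
#12 0xe→b3/s1 L1-HIT; vc=[15,13]
#13 0x3f→b15/s1 VC-HIT; vc=[3,13]
#14 0x16→b5/s1 MISS; vc=[3,13,15]

MISSES = 4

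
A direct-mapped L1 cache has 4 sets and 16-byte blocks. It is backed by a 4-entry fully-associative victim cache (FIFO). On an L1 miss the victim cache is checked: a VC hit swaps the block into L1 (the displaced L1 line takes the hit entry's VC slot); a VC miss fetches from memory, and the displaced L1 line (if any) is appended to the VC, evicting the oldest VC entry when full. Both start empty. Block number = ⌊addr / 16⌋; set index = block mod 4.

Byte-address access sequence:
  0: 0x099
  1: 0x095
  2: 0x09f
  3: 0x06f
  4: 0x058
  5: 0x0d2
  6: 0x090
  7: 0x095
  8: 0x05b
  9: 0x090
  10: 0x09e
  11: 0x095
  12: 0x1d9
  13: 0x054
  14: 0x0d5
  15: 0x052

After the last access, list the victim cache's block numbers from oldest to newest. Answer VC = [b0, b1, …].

VC = [13, 29, 9]

  [0] addr=0x99 blk=9 s=1: MISS | VC []
  [1] addr=0x95 blk=9 s=1: L1-HIT | VC []
  [2] addr=0x9f blk=9 s=1: L1-HIT | VC []
  [3] addr=0x6f blk=6 s=2: MISS | VC []
  [4] addr=0x58 blk=5 s=1: MISS | VC [9]
  [5] addr=0xd2 blk=13 s=1: MISS | VC [9, 5]
  [6] addr=0x90 blk=9 s=1: VC-HIT | VC [13, 5]
  [7] addr=0x95 blk=9 s=1: L1-HIT | VC [13, 5]
  [8] addr=0x5b blk=5 s=1: VC-HIT | VC [13, 9]
  [9] addr=0x90 blk=9 s=1: VC-HIT | VC [13, 5]
  [10] addr=0x9e blk=9 s=1: L1-HIT | VC [13, 5]
  [11] addr=0x95 blk=9 s=1: L1-HIT | VC [13, 5]
  [12] addr=0x1d9 blk=29 s=1: MISS | VC [13, 5, 9]
  [13] addr=0x54 blk=5 s=1: VC-HIT | VC [13, 29, 9]
  [14] addr=0xd5 blk=13 s=1: VC-HIT | VC [5, 29, 9]
  [15] addr=0x52 blk=5 s=1: VC-HIT | VC [13, 29, 9]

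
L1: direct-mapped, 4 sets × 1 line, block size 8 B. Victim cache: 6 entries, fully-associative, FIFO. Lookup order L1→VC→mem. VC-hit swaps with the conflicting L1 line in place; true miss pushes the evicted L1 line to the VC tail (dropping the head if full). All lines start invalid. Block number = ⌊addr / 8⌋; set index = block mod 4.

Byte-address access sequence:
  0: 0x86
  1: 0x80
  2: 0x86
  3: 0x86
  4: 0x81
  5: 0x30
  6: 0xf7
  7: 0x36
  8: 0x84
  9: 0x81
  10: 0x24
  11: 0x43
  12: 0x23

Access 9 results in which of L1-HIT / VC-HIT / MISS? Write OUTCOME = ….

  [0] addr=0x86 blk=16 s=0: MISS | VC []
  [1] addr=0x80 blk=16 s=0: L1-HIT | VC []
  [2] addr=0x86 blk=16 s=0: L1-HIT | VC []
  [3] addr=0x86 blk=16 s=0: L1-HIT | VC []
  [4] addr=0x81 blk=16 s=0: L1-HIT | VC []
  [5] addr=0x30 blk=6 s=2: MISS | VC []
  [6] addr=0xf7 blk=30 s=2: MISS | VC [6]
  [7] addr=0x36 blk=6 s=2: VC-HIT | VC [30]
  [8] addr=0x84 blk=16 s=0: L1-HIT | VC [30]
  [9] addr=0x81 blk=16 s=0: L1-HIT | VC [30]
  [10] addr=0x24 blk=4 s=0: MISS | VC [30, 16]
  [11] addr=0x43 blk=8 s=0: MISS | VC [30, 16, 4]
  [12] addr=0x23 blk=4 s=0: VC-HIT | VC [30, 16, 8]

OUTCOME = L1-HIT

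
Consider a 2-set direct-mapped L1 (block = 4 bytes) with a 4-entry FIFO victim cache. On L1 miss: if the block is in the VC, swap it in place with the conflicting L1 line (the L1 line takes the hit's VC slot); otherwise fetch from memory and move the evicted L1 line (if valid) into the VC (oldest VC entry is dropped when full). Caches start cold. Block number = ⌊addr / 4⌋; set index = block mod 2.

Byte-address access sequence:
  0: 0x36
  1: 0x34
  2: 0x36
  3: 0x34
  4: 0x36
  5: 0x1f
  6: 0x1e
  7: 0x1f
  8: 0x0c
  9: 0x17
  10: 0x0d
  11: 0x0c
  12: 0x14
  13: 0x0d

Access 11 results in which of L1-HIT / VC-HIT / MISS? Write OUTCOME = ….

#0 0x36→b13/s1 MISS; vc=[]
#1 0x34→b13/s1 L1-HIT; vc=[]
#2 0x36→b13/s1 L1-HIT; vc=[]
#3 0x34→b13/s1 L1-HIT; vc=[]
#4 0x36→b13/s1 L1-HIT; vc=[]
#5 0x1f→b7/s1 MISS; vc=[13]
#6 0x1e→b7/s1 L1-HIT; vc=[13]
#7 0x1f→b7/s1 L1-HIT; vc=[13]
#8 0xc→b3/s1 MISS; vc=[13,7]
#9 0x17→b5/s1 MISS; vc=[13,7,3]
#10 0xd→b3/s1 VC-HIT; vc=[13,7,5]
#11 0xc→b3/s1 L1-HIT; vc=[13,7,5]
#12 0x14→b5/s1 VC-HIT; vc=[13,7,3]
#13 0xd→b3/s1 VC-HIT; vc=[13,7,5]

OUTCOME = L1-HIT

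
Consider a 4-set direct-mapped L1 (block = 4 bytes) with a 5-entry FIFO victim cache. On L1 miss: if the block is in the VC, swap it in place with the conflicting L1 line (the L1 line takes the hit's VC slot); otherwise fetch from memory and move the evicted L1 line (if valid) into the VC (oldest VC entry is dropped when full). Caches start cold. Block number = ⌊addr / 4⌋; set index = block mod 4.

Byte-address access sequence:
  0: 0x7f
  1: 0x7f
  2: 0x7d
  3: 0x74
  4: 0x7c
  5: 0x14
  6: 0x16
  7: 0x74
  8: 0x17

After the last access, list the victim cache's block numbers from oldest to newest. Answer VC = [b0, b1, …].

#0 0x7f→b31/s3 MISS; vc=[]
#1 0x7f→b31/s3 L1-HIT; vc=[]
#2 0x7d→b31/s3 L1-HIT; vc=[]
#3 0x74→b29/s1 MISS; vc=[]
#4 0x7c→b31/s3 L1-HIT; vc=[]
#5 0x14→b5/s1 MISS; vc=[29]
#6 0x16→b5/s1 L1-HIT; vc=[29]
#7 0x74→b29/s1 VC-HIT; vc=[5]
#8 0x17→b5/s1 VC-HIT; vc=[29]

VC = [29]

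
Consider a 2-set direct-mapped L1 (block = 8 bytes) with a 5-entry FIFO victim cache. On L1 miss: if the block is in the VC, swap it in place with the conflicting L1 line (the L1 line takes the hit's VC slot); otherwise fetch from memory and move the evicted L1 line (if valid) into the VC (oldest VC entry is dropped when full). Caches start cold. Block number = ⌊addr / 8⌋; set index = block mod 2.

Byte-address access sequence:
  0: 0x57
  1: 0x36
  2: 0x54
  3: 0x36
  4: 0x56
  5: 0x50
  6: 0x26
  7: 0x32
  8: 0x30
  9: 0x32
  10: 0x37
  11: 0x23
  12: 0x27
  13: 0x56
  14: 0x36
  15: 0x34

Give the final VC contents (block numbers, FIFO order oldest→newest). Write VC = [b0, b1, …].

  [0] addr=0x57 blk=10 s=0: MISS | VC []
  [1] addr=0x36 blk=6 s=0: MISS | VC [10]
  [2] addr=0x54 blk=10 s=0: VC-HIT | VC [6]
  [3] addr=0x36 blk=6 s=0: VC-HIT | VC [10]
  [4] addr=0x56 blk=10 s=0: VC-HIT | VC [6]
  [5] addr=0x50 blk=10 s=0: L1-HIT | VC [6]
  [6] addr=0x26 blk=4 s=0: MISS | VC [6, 10]
  [7] addr=0x32 blk=6 s=0: VC-HIT | VC [4, 10]
  [8] addr=0x30 blk=6 s=0: L1-HIT | VC [4, 10]
  [9] addr=0x32 blk=6 s=0: L1-HIT | VC [4, 10]
  [10] addr=0x37 blk=6 s=0: L1-HIT | VC [4, 10]
  [11] addr=0x23 blk=4 s=0: VC-HIT | VC [6, 10]
  [12] addr=0x27 blk=4 s=0: L1-HIT | VC [6, 10]
  [13] addr=0x56 blk=10 s=0: VC-HIT | VC [6, 4]
  [14] addr=0x36 blk=6 s=0: VC-HIT | VC [10, 4]
  [15] addr=0x34 blk=6 s=0: L1-HIT | VC [10, 4]

VC = [10, 4]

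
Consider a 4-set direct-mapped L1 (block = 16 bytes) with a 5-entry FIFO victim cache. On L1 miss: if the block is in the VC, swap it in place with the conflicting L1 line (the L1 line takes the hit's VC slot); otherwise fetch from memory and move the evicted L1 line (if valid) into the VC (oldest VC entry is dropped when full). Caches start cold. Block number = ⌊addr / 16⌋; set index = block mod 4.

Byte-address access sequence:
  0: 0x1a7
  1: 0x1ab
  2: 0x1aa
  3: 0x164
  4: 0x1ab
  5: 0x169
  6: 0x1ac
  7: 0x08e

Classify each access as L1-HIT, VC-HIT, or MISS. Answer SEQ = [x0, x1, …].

SEQ = [MISS, L1-HIT, L1-HIT, MISS, VC-HIT, VC-HIT, VC-HIT, MISS]

0: 0x1a7 (blk 26, set 2) → MISS  vc=[]
1: 0x1ab (blk 26, set 2) → L1-HIT  vc=[]
2: 0x1aa (blk 26, set 2) → L1-HIT  vc=[]
3: 0x164 (blk 22, set 2) → MISS  vc=[26]
4: 0x1ab (blk 26, set 2) → VC-HIT  vc=[22]
5: 0x169 (blk 22, set 2) → VC-HIT  vc=[26]
6: 0x1ac (blk 26, set 2) → VC-HIT  vc=[22]
7: 0x8e (blk 8, set 0) → MISS  vc=[22]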